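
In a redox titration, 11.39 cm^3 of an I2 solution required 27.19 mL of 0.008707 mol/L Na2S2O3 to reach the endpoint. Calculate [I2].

n(Na2S2O3) = 0.008707 x 0.02719 = 0.0002367 mol.
From the balanced equation, 2 mol Na2S2O3 reacts with 1 mol I2, so n(I2) = 0.0002367 x 1/2 = 0.0001184 mol.
[I2] = 0.0001184 / 0.01139 L = 0.0104 M.

0.0104 M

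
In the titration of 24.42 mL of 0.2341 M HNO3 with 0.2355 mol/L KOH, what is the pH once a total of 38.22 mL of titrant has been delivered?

n(acid) = 0.2341 x 0.02442 = 0.005717 mol; n(KOH) added = 0.2355 x 0.03822 = 0.009001 mol.
Base is in excess by 0.009001 - 0.005717 = 0.003284 mol in a total volume of 0.06264 L.
[OH^-] = 0.003284/0.06264 = 0.05243 M, so pOH = 1.28 and pH = 14.00 - 1.28 = 12.72.

12.72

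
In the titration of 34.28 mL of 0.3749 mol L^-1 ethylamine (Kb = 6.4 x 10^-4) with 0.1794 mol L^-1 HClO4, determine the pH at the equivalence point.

n(C2H5NH2) = 0.3749 x 0.03428 = 0.01285 mol; V(HClO4) at equivalence = 0.01285/0.1794 = 0.07164 L.
At equivalence the base is fully converted to C2H5NH3+; total volume = 0.1059 L, so [C2H5NH3+] = 0.01285/0.1059 = 0.1213 M.
Ka(C2H5NH3+) = Kw/Kb = 1.0e-14 / 6.4 x 10^-4 = 1.56e-11.
[H^+] = sqrt(Ka x [C2H5NH3+]) = sqrt(1.56e-11 x 0.1213) = 1.38e-6 M.
pH = -log(1.38e-6) = 5.86.

5.86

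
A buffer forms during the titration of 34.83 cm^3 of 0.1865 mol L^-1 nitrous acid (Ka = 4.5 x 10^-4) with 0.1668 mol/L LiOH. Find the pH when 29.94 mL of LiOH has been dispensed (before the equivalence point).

Initial n(HNO2) = 0.1865 x 0.03483 = 0.006496 mol.
n(LiOH) added = 0.1668 x 0.02994 = 0.004994 mol, converting that many moles of HNO2 to NO2-.
Remaining n(HNO2) = 0.001502 mol; n(NO2-) = 0.004994 mol.
By Henderson-Hasselbalch, pH = pKa + log([A^-]/[HA]) = 3.35 + log(0.004994/0.001502) = 3.35 + (+0.52) = 3.87.

3.87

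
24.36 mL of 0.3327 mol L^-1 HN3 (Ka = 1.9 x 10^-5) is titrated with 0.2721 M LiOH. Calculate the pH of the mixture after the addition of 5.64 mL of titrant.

Initial n(HN3) = 0.3327 x 0.02436 = 0.008105 mol.
n(LiOH) added = 0.2721 x 0.005640 = 0.001535 mol, converting that many moles of HN3 to N3-.
Remaining n(HN3) = 0.006570 mol; n(N3-) = 0.001535 mol.
By Henderson-Hasselbalch, pH = pKa + log([A^-]/[HA]) = 4.72 + log(0.001535/0.006570) = 4.72 + (-0.63) = 4.09.

4.09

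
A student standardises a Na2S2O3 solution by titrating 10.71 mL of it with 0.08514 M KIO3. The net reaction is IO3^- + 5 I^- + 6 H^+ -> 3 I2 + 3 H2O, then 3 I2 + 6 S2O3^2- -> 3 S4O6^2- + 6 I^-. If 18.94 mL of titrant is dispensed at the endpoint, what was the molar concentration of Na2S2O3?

0.903 M

n(KIO3) = 0.08514 x 0.01894 = 0.001613 mol.
From the balanced equation, 1 mol KIO3 reacts with 6 mol Na2S2O3, so n(Na2S2O3) = 0.001613 x 6/1 = 0.009675 mol.
[Na2S2O3] = 0.009675 / 0.01071 L = 0.903 M.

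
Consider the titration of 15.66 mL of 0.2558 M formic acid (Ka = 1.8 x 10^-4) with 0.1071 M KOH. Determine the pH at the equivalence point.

n(HCOOH) = 0.2558 x 0.01566 = 0.004006 mol; V(KOH) at equivalence = 0.004006/0.1071 = 0.03740 L.
At equivalence all the acid is converted to HCOO-; total volume = 0.01566 + 0.03740 = 0.05306 L, so [HCOO-] = 0.004006/0.05306 = 0.07549 M.
Kb = Kw/Ka = 1.0e-14 / 1.8 x 10^-4 = 5.56e-11.
[OH^-] = sqrt(Kb x [HCOO-]) = sqrt(5.56e-11 x 0.07549) = 2.05e-6 M.
pOH = 5.69, so pH = 14.00 - 5.69 = 8.31.

8.31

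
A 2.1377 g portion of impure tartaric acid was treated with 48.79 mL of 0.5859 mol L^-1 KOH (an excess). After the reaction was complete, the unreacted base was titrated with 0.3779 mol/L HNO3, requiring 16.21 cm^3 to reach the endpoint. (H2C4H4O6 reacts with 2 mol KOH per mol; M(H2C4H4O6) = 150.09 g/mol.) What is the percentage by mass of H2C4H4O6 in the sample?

Total n(KOH) added = 0.5859 x 0.04879 = 0.02859 mol.
n(HNO3) used = 0.3779 x 0.01621 = 0.006126 mol, which equals the excess n(KOH).
So n(KOH) consumed by the sample = 0.02859 - 0.006126 = 0.02246 mol.
n(H2C4H4O6) = 0.02246 / 2 = 0.01123 mol.
mass H2C4H4O6 = 0.01123 x 150.09 = 1.686 g, so %H2C4H4O6 = 1.686/2.1377 x 100 = 78.8%.

78.8%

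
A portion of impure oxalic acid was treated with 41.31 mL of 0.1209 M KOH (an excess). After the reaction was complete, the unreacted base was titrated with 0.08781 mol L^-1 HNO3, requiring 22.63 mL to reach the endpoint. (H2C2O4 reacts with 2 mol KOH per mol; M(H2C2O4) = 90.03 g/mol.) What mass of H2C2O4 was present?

0.135 g

Total n(KOH) added = 0.1209 x 0.04131 = 0.004994 mol.
n(HNO3) used = 0.08781 x 0.02263 = 0.001987 mol, which equals the excess n(KOH).
So n(KOH) consumed by the sample = 0.004994 - 0.001987 = 0.003007 mol.
n(H2C2O4) = 0.003007 / 2 = 0.001504 mol.
mass = 0.001504 mol x 90.03 g/mol = 0.135 g.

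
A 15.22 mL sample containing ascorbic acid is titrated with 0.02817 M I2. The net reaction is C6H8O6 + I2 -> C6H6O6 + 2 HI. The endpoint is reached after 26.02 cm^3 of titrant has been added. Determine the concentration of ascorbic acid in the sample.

n(I2) = 0.02817 x 0.02602 = 0.0007330 mol.
From the balanced equation, 1 mol I2 reacts with 1 mol ascorbic acid, so n(ascorbic acid) = 0.0007330 x 1/1 = 0.0007330 mol.
[ascorbic acid] = 0.0007330 / 0.01522 L = 0.0482 M.

0.0482 M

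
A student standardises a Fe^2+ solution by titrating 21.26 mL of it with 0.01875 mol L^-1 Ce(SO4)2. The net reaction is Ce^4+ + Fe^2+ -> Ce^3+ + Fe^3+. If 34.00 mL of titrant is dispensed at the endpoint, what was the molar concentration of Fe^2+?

n(Ce(SO4)2) = 0.01875 x 0.03400 = 0.0006375 mol.
From the balanced equation, 1 mol Ce(SO4)2 reacts with 1 mol Fe^2+, so n(Fe^2+) = 0.0006375 x 1/1 = 0.0006375 mol.
[Fe^2+] = 0.0006375 / 0.02126 L = 0.0300 M.

0.0300 M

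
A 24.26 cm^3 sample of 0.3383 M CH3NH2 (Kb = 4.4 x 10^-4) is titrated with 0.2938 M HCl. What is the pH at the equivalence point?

n(CH3NH2) = 0.3383 x 0.02426 = 0.008207 mol; V(HCl) at equivalence = 0.008207/0.2938 = 0.02793 L.
At equivalence the base is fully converted to CH3NH3+; total volume = 0.05219 L, so [CH3NH3+] = 0.008207/0.05219 = 0.1572 M.
Ka(CH3NH3+) = Kw/Kb = 1.0e-14 / 4.4 x 10^-4 = 2.27e-11.
[H^+] = sqrt(Ka x [CH3NH3+]) = sqrt(2.27e-11 x 0.1572) = 1.89e-6 M.
pH = -log(1.89e-6) = 5.72.

5.72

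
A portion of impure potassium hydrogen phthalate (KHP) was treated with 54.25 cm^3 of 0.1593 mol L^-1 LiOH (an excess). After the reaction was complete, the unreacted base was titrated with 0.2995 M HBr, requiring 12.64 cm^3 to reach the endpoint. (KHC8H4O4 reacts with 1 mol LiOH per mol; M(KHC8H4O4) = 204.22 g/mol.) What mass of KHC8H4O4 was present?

0.992 g

Total n(LiOH) added = 0.1593 x 0.05425 = 0.008642 mol.
n(HBr) used = 0.2995 x 0.01264 = 0.003786 mol, which equals the excess n(LiOH).
So n(LiOH) consumed by the sample = 0.008642 - 0.003786 = 0.004856 mol.
n(KHC8H4O4) = 0.004856 / 1 = 0.004856 mol.
mass = 0.004856 mol x 204.22 g/mol = 0.992 g.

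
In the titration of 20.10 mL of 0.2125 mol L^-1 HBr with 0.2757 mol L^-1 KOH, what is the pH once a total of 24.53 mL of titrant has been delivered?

n(acid) = 0.2125 x 0.02010 = 0.004271 mol; n(KOH) added = 0.2757 x 0.02453 = 0.006763 mol.
Base is in excess by 0.006763 - 0.004271 = 0.002492 mol in a total volume of 0.04463 L.
[OH^-] = 0.002492/0.04463 = 0.05583 M, so pOH = 1.25 and pH = 14.00 - 1.25 = 12.75.

12.75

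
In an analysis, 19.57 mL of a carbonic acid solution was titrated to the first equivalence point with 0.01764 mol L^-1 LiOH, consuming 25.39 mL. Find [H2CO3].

0.0229 M

n(LiOH) = 0.01764 x 0.02539 = 0.0004479 mol.
At the first equivalence point, 1 mol OH^- react per mol H2CO3, so n(H2CO3) = 0.0004479 / 1 = 0.0004479 mol.
[H2CO3] = 0.0004479 / 0.01957 L = 0.0229 M.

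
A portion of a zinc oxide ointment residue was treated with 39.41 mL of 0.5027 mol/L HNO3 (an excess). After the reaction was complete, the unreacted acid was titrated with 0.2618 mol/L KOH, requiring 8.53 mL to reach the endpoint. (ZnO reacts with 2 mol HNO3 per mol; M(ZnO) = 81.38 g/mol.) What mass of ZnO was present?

0.715 g

Total n(HNO3) added = 0.5027 x 0.03941 = 0.01981 mol.
n(KOH) used = 0.2618 x 0.008530 = 0.002233 mol, which equals the excess n(HNO3).
So n(HNO3) consumed by the sample = 0.01981 - 0.002233 = 0.01758 mol.
n(ZnO) = 0.01758 / 2 = 0.008789 mol.
mass = 0.008789 mol x 81.38 g/mol = 0.715 g.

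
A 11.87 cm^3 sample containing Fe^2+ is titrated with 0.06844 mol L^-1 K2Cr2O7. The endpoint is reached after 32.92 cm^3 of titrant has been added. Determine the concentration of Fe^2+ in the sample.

n(K2Cr2O7) = 0.06844 x 0.03292 = 0.002253 mol.
From the balanced equation, 1 mol K2Cr2O7 reacts with 6 mol Fe^2+, so n(Fe^2+) = 0.002253 x 6/1 = 0.01352 mol.
[Fe^2+] = 0.01352 / 0.01187 L = 1.14 M.

1.14 M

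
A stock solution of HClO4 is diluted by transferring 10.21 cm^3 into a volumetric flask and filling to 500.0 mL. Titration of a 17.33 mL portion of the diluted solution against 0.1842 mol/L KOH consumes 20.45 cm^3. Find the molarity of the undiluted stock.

n(KOH) = 0.1842 x 0.02045 = 0.003767 mol.
n(HClO4) in the aliquot = 0.003767 mol.
[diluted HClO4] = 0.003767 / 0.01733 = 0.2174 M.
Dilution factor = 500.0/10.21 = 48.97, so [stock] = 0.2174 x 48.97 = 10.6 M.

10.6 M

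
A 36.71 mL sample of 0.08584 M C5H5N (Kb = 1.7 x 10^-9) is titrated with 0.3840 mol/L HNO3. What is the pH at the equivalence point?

n(C5H5N) = 0.08584 x 0.03671 = 0.003151 mol; V(HNO3) at equivalence = 0.003151/0.3840 = 0.008206 L.
At equivalence the base is fully converted to C5H5NH+; total volume = 0.04492 L, so [C5H5NH+] = 0.003151/0.04492 = 0.07016 M.
Ka(C5H5NH+) = Kw/Kb = 1.0e-14 / 1.7 x 10^-9 = 5.88e-6.
[H^+] = sqrt(Ka x [C5H5NH+]) = sqrt(5.88e-6 x 0.07016) = 0.000642 M.
pH = -log(0.000642) = 3.19.

3.19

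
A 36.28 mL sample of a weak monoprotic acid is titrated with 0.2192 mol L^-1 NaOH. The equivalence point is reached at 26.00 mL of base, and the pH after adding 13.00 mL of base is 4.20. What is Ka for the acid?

6.3 x 10^-5

13.00 mL is half of the equivalence volume, so this is the half-equivalence point where [HA] = [A^-].
At half-equivalence pH = pKa, so pKa = 4.20.
Ka = 10^(-4.20) = 6.3 x 10^-5.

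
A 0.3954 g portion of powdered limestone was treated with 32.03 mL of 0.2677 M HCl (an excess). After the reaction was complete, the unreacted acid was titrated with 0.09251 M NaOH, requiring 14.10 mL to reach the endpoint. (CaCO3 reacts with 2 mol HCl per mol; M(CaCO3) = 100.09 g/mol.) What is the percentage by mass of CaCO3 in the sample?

92.0%

Total n(HCl) added = 0.2677 x 0.03203 = 0.008574 mol.
n(NaOH) used = 0.09251 x 0.01410 = 0.001304 mol, which equals the excess n(HCl).
So n(HCl) consumed by the sample = 0.008574 - 0.001304 = 0.007270 mol.
n(CaCO3) = 0.007270 / 2 = 0.003635 mol.
mass CaCO3 = 0.003635 x 100.09 = 0.3638 g, so %CaCO3 = 0.3638/0.3954 x 100 = 92.0%.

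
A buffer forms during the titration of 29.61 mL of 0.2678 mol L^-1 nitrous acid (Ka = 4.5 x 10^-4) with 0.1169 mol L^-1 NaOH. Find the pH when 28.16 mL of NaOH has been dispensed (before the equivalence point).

Initial n(HNO2) = 0.2678 x 0.02961 = 0.007930 mol.
n(NaOH) added = 0.1169 x 0.02816 = 0.003292 mol, converting that many moles of HNO2 to NO2-.
Remaining n(HNO2) = 0.004638 mol; n(NO2-) = 0.003292 mol.
By Henderson-Hasselbalch, pH = pKa + log([A^-]/[HA]) = 3.35 + log(0.003292/0.004638) = 3.35 + (-0.15) = 3.20.

3.20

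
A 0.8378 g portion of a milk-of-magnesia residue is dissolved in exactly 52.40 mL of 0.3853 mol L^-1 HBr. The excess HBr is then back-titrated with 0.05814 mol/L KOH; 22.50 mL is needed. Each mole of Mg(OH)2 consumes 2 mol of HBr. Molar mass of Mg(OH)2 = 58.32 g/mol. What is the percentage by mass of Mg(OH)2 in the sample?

65.7%

Total n(HBr) added = 0.3853 x 0.05240 = 0.02019 mol.
n(KOH) used = 0.05814 x 0.02250 = 0.001308 mol, which equals the excess n(HBr).
So n(HBr) consumed by the sample = 0.02019 - 0.001308 = 0.01888 mol.
n(Mg(OH)2) = 0.01888 / 2 = 0.009441 mol.
mass Mg(OH)2 = 0.009441 x 58.32 = 0.5506 g, so %Mg(OH)2 = 0.5506/0.8378 x 100 = 65.7%.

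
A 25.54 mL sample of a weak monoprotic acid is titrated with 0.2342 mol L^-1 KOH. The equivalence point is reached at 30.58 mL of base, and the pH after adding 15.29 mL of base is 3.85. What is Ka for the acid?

15.29 mL is half of the equivalence volume, so this is the half-equivalence point where [HA] = [A^-].
At half-equivalence pH = pKa, so pKa = 3.85.
Ka = 10^(-3.85) = 1.4 x 10^-4.

1.4 x 10^-4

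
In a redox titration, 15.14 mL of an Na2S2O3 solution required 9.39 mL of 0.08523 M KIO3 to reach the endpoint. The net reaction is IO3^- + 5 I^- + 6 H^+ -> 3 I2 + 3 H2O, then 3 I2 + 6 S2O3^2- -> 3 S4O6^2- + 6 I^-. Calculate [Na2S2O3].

n(KIO3) = 0.08523 x 0.009390 = 0.0008003 mol.
From the balanced equation, 1 mol KIO3 reacts with 6 mol Na2S2O3, so n(Na2S2O3) = 0.0008003 x 6/1 = 0.004802 mol.
[Na2S2O3] = 0.004802 / 0.01514 L = 0.317 M.

0.317 M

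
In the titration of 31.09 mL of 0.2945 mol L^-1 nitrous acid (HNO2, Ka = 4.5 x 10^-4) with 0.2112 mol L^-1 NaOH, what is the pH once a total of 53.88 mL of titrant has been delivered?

n(acid) = 0.2945 x 0.03109 = 0.009156 mol; n(NaOH) added = 0.2112 x 0.05388 = 0.01138 mol.
Base is in excess by 0.01138 - 0.009156 = 0.002223 mol in a total volume of 0.08497 L.
[OH^-] = 0.002223/0.08497 = 0.02617 M, so pOH = 1.58 and pH = 14.00 - 1.58 = 12.42.

12.42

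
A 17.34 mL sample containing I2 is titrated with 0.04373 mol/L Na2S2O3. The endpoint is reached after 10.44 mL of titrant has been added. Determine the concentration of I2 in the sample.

0.0132 M

n(Na2S2O3) = 0.04373 x 0.01044 = 0.0004565 mol.
From the balanced equation, 2 mol Na2S2O3 reacts with 1 mol I2, so n(I2) = 0.0004565 x 1/2 = 0.0002283 mol.
[I2] = 0.0002283 / 0.01734 L = 0.0132 M.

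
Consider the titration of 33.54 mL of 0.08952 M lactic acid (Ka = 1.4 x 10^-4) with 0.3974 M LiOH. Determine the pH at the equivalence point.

n(HC3H5O3) = 0.08952 x 0.03354 = 0.003003 mol; V(LiOH) at equivalence = 0.003003/0.3974 = 0.007555 L.
At equivalence all the acid is converted to C3H5O3-; total volume = 0.03354 + 0.007555 = 0.04110 L, so [C3H5O3-] = 0.003003/0.04110 = 0.07306 M.
Kb = Kw/Ka = 1.0e-14 / 1.4 x 10^-4 = 7.14e-11.
[OH^-] = sqrt(Kb x [C3H5O3-]) = sqrt(7.14e-11 x 0.07306) = 2.28e-6 M.
pOH = 5.64, so pH = 14.00 - 5.64 = 8.36.

8.36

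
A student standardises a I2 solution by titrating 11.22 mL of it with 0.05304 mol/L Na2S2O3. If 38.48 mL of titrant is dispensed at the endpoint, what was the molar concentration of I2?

n(Na2S2O3) = 0.05304 x 0.03848 = 0.002041 mol.
From the balanced equation, 2 mol Na2S2O3 reacts with 1 mol I2, so n(I2) = 0.002041 x 1/2 = 0.001020 mol.
[I2] = 0.001020 / 0.01122 L = 0.0910 M.

0.0910 M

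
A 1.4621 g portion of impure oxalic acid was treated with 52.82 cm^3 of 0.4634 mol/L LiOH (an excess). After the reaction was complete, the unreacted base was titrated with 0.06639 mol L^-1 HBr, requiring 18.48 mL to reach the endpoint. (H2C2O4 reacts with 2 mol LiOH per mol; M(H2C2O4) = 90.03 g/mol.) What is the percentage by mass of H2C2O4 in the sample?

Total n(LiOH) added = 0.4634 x 0.05282 = 0.02448 mol.
n(HBr) used = 0.06639 x 0.01848 = 0.001227 mol, which equals the excess n(LiOH).
So n(LiOH) consumed by the sample = 0.02448 - 0.001227 = 0.02325 mol.
n(H2C2O4) = 0.02325 / 2 = 0.01162 mol.
mass H2C2O4 = 0.01162 x 90.03 = 1.047 g, so %H2C2O4 = 1.047/1.4621 x 100 = 71.6%.

71.6%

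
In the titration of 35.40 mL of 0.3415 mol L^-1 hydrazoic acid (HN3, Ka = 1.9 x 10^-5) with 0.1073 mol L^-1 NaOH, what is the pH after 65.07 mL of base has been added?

4.86

Initial n(HN3) = 0.3415 x 0.03540 = 0.01209 mol.
n(NaOH) added = 0.1073 x 0.06507 = 0.006982 mol, converting that many moles of HN3 to N3-.
Remaining n(HN3) = 0.005107 mol; n(N3-) = 0.006982 mol.
By Henderson-Hasselbalch, pH = pKa + log([A^-]/[HA]) = 4.72 + log(0.006982/0.005107) = 4.72 + (+0.14) = 4.86.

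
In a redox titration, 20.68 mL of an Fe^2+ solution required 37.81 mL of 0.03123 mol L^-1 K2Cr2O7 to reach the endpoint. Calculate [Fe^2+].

n(K2Cr2O7) = 0.03123 x 0.03781 = 0.001181 mol.
From the balanced equation, 1 mol K2Cr2O7 reacts with 6 mol Fe^2+, so n(Fe^2+) = 0.001181 x 6/1 = 0.007085 mol.
[Fe^2+] = 0.007085 / 0.02068 L = 0.343 M.

0.343 M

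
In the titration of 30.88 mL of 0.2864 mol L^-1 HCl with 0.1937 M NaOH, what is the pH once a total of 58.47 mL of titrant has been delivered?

n(acid) = 0.2864 x 0.03088 = 0.008844 mol; n(NaOH) added = 0.1937 x 0.05847 = 0.01133 mol.
Base is in excess by 0.01133 - 0.008844 = 0.002482 mol in a total volume of 0.08935 L.
[OH^-] = 0.002482/0.08935 = 0.02777 M, so pOH = 1.56 and pH = 14.00 - 1.56 = 12.44.

12.44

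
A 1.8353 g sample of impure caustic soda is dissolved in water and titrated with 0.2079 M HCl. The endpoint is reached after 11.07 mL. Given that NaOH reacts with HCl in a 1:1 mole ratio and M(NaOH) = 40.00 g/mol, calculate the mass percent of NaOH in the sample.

5.02%

n(HCl) = 0.2079 x 0.01107 = 0.002301 mol.
n(NaOH) = 0.002301 / 1 = 0.002301 mol.
mass of NaOH = 0.002301 x 40.00 = 0.09206 g.
% purity = 0.09206 / 1.8353 x 100 = 5.02%.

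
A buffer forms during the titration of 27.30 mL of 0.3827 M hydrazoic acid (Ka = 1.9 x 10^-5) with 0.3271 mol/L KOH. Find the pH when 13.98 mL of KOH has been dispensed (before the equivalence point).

Initial n(HN3) = 0.3827 x 0.02730 = 0.01045 mol.
n(KOH) added = 0.3271 x 0.01398 = 0.004573 mol, converting that many moles of HN3 to N3-.
Remaining n(HN3) = 0.005875 mol; n(N3-) = 0.004573 mol.
By Henderson-Hasselbalch, pH = pKa + log([A^-]/[HA]) = 4.72 + log(0.004573/0.005875) = 4.72 + (-0.11) = 4.61.

4.61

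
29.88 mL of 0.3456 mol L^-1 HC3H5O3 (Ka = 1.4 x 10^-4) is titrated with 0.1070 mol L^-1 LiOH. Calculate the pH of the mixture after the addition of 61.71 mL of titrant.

Initial n(HC3H5O3) = 0.3456 x 0.02988 = 0.01033 mol.
n(LiOH) added = 0.1070 x 0.06171 = 0.006603 mol, converting that many moles of HC3H5O3 to C3H5O3-.
Remaining n(HC3H5O3) = 0.003724 mol; n(C3H5O3-) = 0.006603 mol.
By Henderson-Hasselbalch, pH = pKa + log([A^-]/[HA]) = 3.85 + log(0.006603/0.003724) = 3.85 + (+0.25) = 4.10.

4.10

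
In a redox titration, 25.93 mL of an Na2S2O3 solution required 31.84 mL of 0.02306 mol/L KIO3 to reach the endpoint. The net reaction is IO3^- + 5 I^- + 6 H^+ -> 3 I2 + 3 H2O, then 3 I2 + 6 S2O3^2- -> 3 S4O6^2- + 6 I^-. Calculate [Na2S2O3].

0.170 M

n(KIO3) = 0.02306 x 0.03184 = 0.0007342 mol.
From the balanced equation, 1 mol KIO3 reacts with 6 mol Na2S2O3, so n(Na2S2O3) = 0.0007342 x 6/1 = 0.004405 mol.
[Na2S2O3] = 0.004405 / 0.02593 L = 0.170 M.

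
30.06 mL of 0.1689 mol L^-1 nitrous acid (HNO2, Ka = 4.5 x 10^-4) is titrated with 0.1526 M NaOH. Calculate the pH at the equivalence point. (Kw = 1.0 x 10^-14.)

8.13

n(HNO2) = 0.1689 x 0.03006 = 0.005077 mol; V(NaOH) at equivalence = 0.005077/0.1526 = 0.03327 L.
At equivalence all the acid is converted to NO2-; total volume = 0.03006 + 0.03327 = 0.06333 L, so [NO2-] = 0.005077/0.06333 = 0.08017 M.
Kb = Kw/Ka = 1.0e-14 / 4.5 x 10^-4 = 2.22e-11.
[OH^-] = sqrt(Kb x [NO2-]) = sqrt(2.22e-11 x 0.08017) = 1.33e-6 M.
pOH = 5.87, so pH = 14.00 - 5.87 = 8.13.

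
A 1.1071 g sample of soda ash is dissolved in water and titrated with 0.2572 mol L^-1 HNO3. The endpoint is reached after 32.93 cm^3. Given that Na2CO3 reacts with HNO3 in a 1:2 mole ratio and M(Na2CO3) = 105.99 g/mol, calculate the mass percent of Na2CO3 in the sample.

40.5%

n(HNO3) = 0.2572 x 0.03293 = 0.008470 mol.
n(Na2CO3) = 0.008470 / 2 = 0.004235 mol.
mass of Na2CO3 = 0.004235 x 105.99 = 0.4488 g.
% purity = 0.4488 / 1.1071 x 100 = 40.5%.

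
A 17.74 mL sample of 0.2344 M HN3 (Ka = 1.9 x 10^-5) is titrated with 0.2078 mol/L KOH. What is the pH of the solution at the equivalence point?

8.88

n(HN3) = 0.2344 x 0.01774 = 0.004158 mol; V(KOH) at equivalence = 0.004158/0.2078 = 0.02001 L.
At equivalence all the acid is converted to N3-; total volume = 0.01774 + 0.02001 = 0.03775 L, so [N3-] = 0.004158/0.03775 = 0.1101 M.
Kb = Kw/Ka = 1.0e-14 / 1.9 x 10^-5 = 5.26e-10.
[OH^-] = sqrt(Kb x [N3-]) = sqrt(5.26e-10 x 0.1101) = 7.61e-6 M.
pOH = 5.12, so pH = 14.00 - 5.12 = 8.88.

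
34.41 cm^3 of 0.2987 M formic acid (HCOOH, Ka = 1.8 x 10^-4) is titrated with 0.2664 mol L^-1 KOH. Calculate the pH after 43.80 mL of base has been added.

n(acid) = 0.2987 x 0.03441 = 0.01028 mol; n(KOH) added = 0.2664 x 0.04380 = 0.01167 mol.
Base is in excess by 0.01167 - 0.01028 = 0.001390 mol in a total volume of 0.07821 L.
[OH^-] = 0.001390/0.07821 = 0.01777 M, so pOH = 1.75 and pH = 14.00 - 1.75 = 12.25.

12.25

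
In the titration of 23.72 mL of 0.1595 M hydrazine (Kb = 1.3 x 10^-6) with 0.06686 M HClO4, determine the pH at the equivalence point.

n(N2H4) = 0.1595 x 0.02372 = 0.003783 mol; V(HClO4) at equivalence = 0.003783/0.06686 = 0.05659 L.
At equivalence the base is fully converted to N2H5+; total volume = 0.08031 L, so [N2H5+] = 0.003783/0.08031 = 0.04711 M.
Ka(N2H5+) = Kw/Kb = 1.0e-14 / 1.3 x 10^-6 = 7.69e-9.
[H^+] = sqrt(Ka x [N2H5+]) = sqrt(7.69e-9 x 0.04711) = 1.90e-5 M.
pH = -log(1.90e-5) = 4.72.

4.72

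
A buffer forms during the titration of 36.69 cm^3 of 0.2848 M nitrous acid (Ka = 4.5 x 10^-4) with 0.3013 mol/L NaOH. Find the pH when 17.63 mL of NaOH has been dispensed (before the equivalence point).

Initial n(HNO2) = 0.2848 x 0.03669 = 0.01045 mol.
n(NaOH) added = 0.3013 x 0.01763 = 0.005312 mol, converting that many moles of HNO2 to NO2-.
Remaining n(HNO2) = 0.005137 mol; n(NO2-) = 0.005312 mol.
By Henderson-Hasselbalch, pH = pKa + log([A^-]/[HA]) = 3.35 + log(0.005312/0.005137) = 3.35 + (+0.01) = 3.36.

3.36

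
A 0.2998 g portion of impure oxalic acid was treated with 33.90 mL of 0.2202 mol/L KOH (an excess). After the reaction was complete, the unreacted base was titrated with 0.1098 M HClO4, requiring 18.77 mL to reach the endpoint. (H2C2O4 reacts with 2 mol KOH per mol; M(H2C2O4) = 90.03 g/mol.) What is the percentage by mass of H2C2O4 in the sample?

Total n(KOH) added = 0.2202 x 0.03390 = 0.007465 mol.
n(HClO4) used = 0.1098 x 0.01877 = 0.002061 mol, which equals the excess n(KOH).
So n(KOH) consumed by the sample = 0.007465 - 0.002061 = 0.005404 mol.
n(H2C2O4) = 0.005404 / 2 = 0.002702 mol.
mass H2C2O4 = 0.002702 x 90.03 = 0.2433 g, so %H2C2O4 = 0.2433/0.2998 x 100 = 81.1%.

81.1%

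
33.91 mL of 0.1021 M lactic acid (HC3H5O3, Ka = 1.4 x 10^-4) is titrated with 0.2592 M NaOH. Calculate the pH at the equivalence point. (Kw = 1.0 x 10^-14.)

8.36

n(HC3H5O3) = 0.1021 x 0.03391 = 0.003462 mol; V(NaOH) at equivalence = 0.003462/0.2592 = 0.01336 L.
At equivalence all the acid is converted to C3H5O3-; total volume = 0.03391 + 0.01336 = 0.04727 L, so [C3H5O3-] = 0.003462/0.04727 = 0.07325 M.
Kb = Kw/Ka = 1.0e-14 / 1.4 x 10^-4 = 7.14e-11.
[OH^-] = sqrt(Kb x [C3H5O3-]) = sqrt(7.14e-11 x 0.07325) = 2.29e-6 M.
pOH = 5.64, so pH = 14.00 - 5.64 = 8.36.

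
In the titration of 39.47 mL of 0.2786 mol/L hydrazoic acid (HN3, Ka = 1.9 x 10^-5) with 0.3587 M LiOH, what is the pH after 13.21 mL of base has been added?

4.60

Initial n(HN3) = 0.2786 x 0.03947 = 0.01100 mol.
n(LiOH) added = 0.3587 x 0.01321 = 0.004738 mol, converting that many moles of HN3 to N3-.
Remaining n(HN3) = 0.006258 mol; n(N3-) = 0.004738 mol.
By Henderson-Hasselbalch, pH = pKa + log([A^-]/[HA]) = 4.72 + log(0.004738/0.006258) = 4.72 + (-0.12) = 4.60.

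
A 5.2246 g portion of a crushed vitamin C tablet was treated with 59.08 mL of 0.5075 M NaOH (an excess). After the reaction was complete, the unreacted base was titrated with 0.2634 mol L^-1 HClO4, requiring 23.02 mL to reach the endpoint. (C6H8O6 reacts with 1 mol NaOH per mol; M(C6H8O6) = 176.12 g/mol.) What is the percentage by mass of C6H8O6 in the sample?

Total n(NaOH) added = 0.5075 x 0.05908 = 0.02998 mol.
n(HClO4) used = 0.2634 x 0.02302 = 0.006063 mol, which equals the excess n(NaOH).
So n(NaOH) consumed by the sample = 0.02998 - 0.006063 = 0.02392 mol.
n(C6H8O6) = 0.02392 / 1 = 0.02392 mol.
mass C6H8O6 = 0.02392 x 176.12 = 4.213 g, so %C6H8O6 = 4.213/5.2246 x 100 = 80.6%.

80.6%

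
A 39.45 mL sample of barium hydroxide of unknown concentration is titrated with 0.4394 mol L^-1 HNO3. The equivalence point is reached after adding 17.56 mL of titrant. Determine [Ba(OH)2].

0.0978 M

n(HNO3) delivered = 0.4394 x 0.01756 = 0.007716 mol.
The reaction is 1 Ba(OH)2 + 2 HNO3, so n(Ba(OH)2) = 0.007716 x 1/2 = 0.003858 mol.
[Ba(OH)2] = 0.003858 mol / 0.03945 L = 0.0978 M.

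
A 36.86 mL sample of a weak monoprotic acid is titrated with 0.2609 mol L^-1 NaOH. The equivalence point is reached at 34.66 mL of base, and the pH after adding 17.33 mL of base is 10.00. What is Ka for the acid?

1.0 x 10^-10

17.33 mL is half of the equivalence volume, so this is the half-equivalence point where [HA] = [A^-].
At half-equivalence pH = pKa, so pKa = 10.00.
Ka = 10^(-10.00) = 1.0 x 10^-10.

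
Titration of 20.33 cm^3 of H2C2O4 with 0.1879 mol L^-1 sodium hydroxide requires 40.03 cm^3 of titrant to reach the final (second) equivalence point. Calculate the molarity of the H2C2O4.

n(NaOH) = 0.1879 x 0.04003 = 0.007522 mol.
At the final (second) equivalence point, 2 mol OH^- react per mol H2C2O4, so n(H2C2O4) = 0.007522 / 2 = 0.003761 mol.
[H2C2O4] = 0.003761 / 0.02033 L = 0.185 M.

0.185 M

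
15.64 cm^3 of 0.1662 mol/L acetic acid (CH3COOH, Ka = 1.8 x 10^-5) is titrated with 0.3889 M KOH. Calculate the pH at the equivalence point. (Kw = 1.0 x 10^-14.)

n(CH3COOH) = 0.1662 x 0.01564 = 0.002599 mol; V(KOH) at equivalence = 0.002599/0.3889 = 0.006684 L.
At equivalence all the acid is converted to CH3COO-; total volume = 0.01564 + 0.006684 = 0.02232 L, so [CH3COO-] = 0.002599/0.02232 = 0.1164 M.
Kb = Kw/Ka = 1.0e-14 / 1.8 x 10^-5 = 5.56e-10.
[OH^-] = sqrt(Kb x [CH3COO-]) = sqrt(5.56e-10 x 0.1164) = 8.04e-6 M.
pOH = 5.09, so pH = 14.00 - 5.09 = 8.91.

8.91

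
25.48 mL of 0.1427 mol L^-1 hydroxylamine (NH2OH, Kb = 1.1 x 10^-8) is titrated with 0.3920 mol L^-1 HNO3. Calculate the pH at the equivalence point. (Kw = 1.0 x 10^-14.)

3.51

n(NH2OH) = 0.1427 x 0.02548 = 0.003636 mol; V(HNO3) at equivalence = 0.003636/0.3920 = 0.009275 L.
At equivalence the base is fully converted to NH3OH+; total volume = 0.03476 L, so [NH3OH+] = 0.003636/0.03476 = 0.1046 M.
Ka(NH3OH+) = Kw/Kb = 1.0e-14 / 1.1 x 10^-8 = 9.09e-7.
[H^+] = sqrt(Ka x [NH3OH+]) = sqrt(9.09e-7 x 0.1046) = 0.000308 M.
pH = -log(0.000308) = 3.51.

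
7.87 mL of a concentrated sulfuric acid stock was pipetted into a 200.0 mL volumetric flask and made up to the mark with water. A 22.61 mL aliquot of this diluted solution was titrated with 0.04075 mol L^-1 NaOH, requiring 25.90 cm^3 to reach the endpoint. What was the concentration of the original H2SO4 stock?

0.593 M

n(NaOH) = 0.04075 x 0.02590 = 0.001055 mol.
n(H2SO4) in the aliquot = 0.001055 x 1/2 = 0.0005277 mol.
[diluted H2SO4] = 0.0005277 / 0.02261 = 0.02334 M.
Dilution factor = 200.0/7.870 = 25.41, so [stock] = 0.02334 x 25.41 = 0.593 M.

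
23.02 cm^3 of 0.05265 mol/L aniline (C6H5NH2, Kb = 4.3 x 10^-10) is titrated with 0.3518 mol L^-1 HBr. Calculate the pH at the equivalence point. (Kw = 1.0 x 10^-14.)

n(C6H5NH2) = 0.05265 x 0.02302 = 0.001212 mol; V(HBr) at equivalence = 0.001212/0.3518 = 0.003445 L.
At equivalence the base is fully converted to C6H5NH3+; total volume = 0.02647 L, so [C6H5NH3+] = 0.001212/0.02647 = 0.04580 M.
Ka(C6H5NH3+) = Kw/Kb = 1.0e-14 / 4.3 x 10^-10 = 2.33e-5.
[H^+] = sqrt(Ka x [C6H5NH3+]) = sqrt(2.33e-5 x 0.04580) = 0.00103 M.
pH = -log(0.00103) = 2.99.

2.99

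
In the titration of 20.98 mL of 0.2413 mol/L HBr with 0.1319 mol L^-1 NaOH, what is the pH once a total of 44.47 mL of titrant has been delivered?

n(acid) = 0.2413 x 0.02098 = 0.005062 mol; n(NaOH) added = 0.1319 x 0.04447 = 0.005866 mol.
Base is in excess by 0.005866 - 0.005062 = 0.0008031 mol in a total volume of 0.06545 L.
[OH^-] = 0.0008031/0.06545 = 0.01227 M, so pOH = 1.91 and pH = 14.00 - 1.91 = 12.09.

12.09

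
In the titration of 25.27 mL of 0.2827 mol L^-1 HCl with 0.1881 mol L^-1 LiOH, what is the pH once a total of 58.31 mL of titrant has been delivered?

n(acid) = 0.2827 x 0.02527 = 0.007144 mol; n(LiOH) added = 0.1881 x 0.05831 = 0.01097 mol.
Base is in excess by 0.01097 - 0.007144 = 0.003824 mol in a total volume of 0.08358 L.
[OH^-] = 0.003824/0.08358 = 0.04576 M, so pOH = 1.34 and pH = 14.00 - 1.34 = 12.66.

12.66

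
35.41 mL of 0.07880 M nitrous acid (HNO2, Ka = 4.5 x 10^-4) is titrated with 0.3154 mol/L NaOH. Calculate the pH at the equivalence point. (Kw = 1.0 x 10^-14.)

n(HNO2) = 0.07880 x 0.03541 = 0.002790 mol; V(NaOH) at equivalence = 0.002790/0.3154 = 0.008847 L.
At equivalence all the acid is converted to NO2-; total volume = 0.03541 + 0.008847 = 0.04426 L, so [NO2-] = 0.002790/0.04426 = 0.06305 M.
Kb = Kw/Ka = 1.0e-14 / 4.5 x 10^-4 = 2.22e-11.
[OH^-] = sqrt(Kb x [NO2-]) = sqrt(2.22e-11 x 0.06305) = 1.18e-6 M.
pOH = 5.93, so pH = 14.00 - 5.93 = 8.07.

8.07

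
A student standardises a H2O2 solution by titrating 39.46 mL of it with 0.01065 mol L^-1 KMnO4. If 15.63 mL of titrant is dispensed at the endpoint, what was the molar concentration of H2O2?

n(KMnO4) = 0.01065 x 0.01563 = 0.0001665 mol.
From the balanced equation, 2 mol KMnO4 reacts with 5 mol H2O2, so n(H2O2) = 0.0001665 x 5/2 = 0.0004161 mol.
[H2O2] = 0.0004161 / 0.03946 L = 0.0105 M.

0.0105 M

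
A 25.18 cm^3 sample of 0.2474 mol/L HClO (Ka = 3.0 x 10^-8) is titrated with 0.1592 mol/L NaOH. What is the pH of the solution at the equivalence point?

10.25

n(HClO) = 0.2474 x 0.02518 = 0.006230 mol; V(NaOH) at equivalence = 0.006230/0.1592 = 0.03913 L.
At equivalence all the acid is converted to ClO-; total volume = 0.02518 + 0.03913 = 0.06431 L, so [ClO-] = 0.006230/0.06431 = 0.09687 M.
Kb = Kw/Ka = 1.0e-14 / 3.0 x 10^-8 = 3.33e-7.
[OH^-] = sqrt(Kb x [ClO-]) = sqrt(3.33e-7 x 0.09687) = 0.000180 M.
pOH = 3.75, so pH = 14.00 - 3.75 = 10.25.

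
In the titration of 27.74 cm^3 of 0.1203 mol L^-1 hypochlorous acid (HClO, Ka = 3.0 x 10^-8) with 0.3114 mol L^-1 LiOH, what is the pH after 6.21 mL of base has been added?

Initial n(HClO) = 0.1203 x 0.02774 = 0.003337 mol.
n(LiOH) added = 0.3114 x 0.006210 = 0.001934 mol, converting that many moles of HClO to ClO-.
Remaining n(HClO) = 0.001403 mol; n(ClO-) = 0.001934 mol.
By Henderson-Hasselbalch, pH = pKa + log([A^-]/[HA]) = 7.52 + log(0.001934/0.001403) = 7.52 + (+0.14) = 7.66.

7.66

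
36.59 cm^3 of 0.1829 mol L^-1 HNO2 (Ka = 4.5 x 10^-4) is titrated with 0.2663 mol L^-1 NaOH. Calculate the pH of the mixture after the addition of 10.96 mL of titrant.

3.24

Initial n(HNO2) = 0.1829 x 0.03659 = 0.006692 mol.
n(NaOH) added = 0.2663 x 0.01096 = 0.002919 mol, converting that many moles of HNO2 to NO2-.
Remaining n(HNO2) = 0.003774 mol; n(NO2-) = 0.002919 mol.
By Henderson-Hasselbalch, pH = pKa + log([A^-]/[HA]) = 3.35 + log(0.002919/0.003774) = 3.35 + (-0.11) = 3.24.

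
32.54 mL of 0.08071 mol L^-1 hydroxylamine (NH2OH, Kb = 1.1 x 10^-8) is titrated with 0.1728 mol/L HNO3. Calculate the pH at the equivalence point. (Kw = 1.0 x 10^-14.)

3.65

n(NH2OH) = 0.08071 x 0.03254 = 0.002626 mol; V(HNO3) at equivalence = 0.002626/0.1728 = 0.01520 L.
At equivalence the base is fully converted to NH3OH+; total volume = 0.04774 L, so [NH3OH+] = 0.002626/0.04774 = 0.05501 M.
Ka(NH3OH+) = Kw/Kb = 1.0e-14 / 1.1 x 10^-8 = 9.09e-7.
[H^+] = sqrt(Ka x [NH3OH+]) = sqrt(9.09e-7 x 0.05501) = 0.000224 M.
pH = -log(0.000224) = 3.65.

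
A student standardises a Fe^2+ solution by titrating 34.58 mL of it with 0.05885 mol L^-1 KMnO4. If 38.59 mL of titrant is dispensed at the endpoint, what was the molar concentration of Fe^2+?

n(KMnO4) = 0.05885 x 0.03859 = 0.002271 mol.
From the balanced equation, 1 mol KMnO4 reacts with 5 mol Fe^2+, so n(Fe^2+) = 0.002271 x 5/1 = 0.01136 mol.
[Fe^2+] = 0.01136 / 0.03458 L = 0.328 M.

0.328 M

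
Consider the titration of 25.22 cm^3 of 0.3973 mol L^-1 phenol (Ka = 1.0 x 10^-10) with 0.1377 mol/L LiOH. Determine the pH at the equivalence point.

11.50

n(C6H5OH) = 0.3973 x 0.02522 = 0.01002 mol; V(LiOH) at equivalence = 0.01002/0.1377 = 0.07277 L.
At equivalence all the acid is converted to C6H5O-; total volume = 0.02522 + 0.07277 = 0.09799 L, so [C6H5O-] = 0.01002/0.09799 = 0.1023 M.
Kb = Kw/Ka = 1.0e-14 / 1.0 x 10^-10 = 0.000100.
[OH^-] = sqrt(Kb x [C6H5O-]) = sqrt(0.000100 x 0.1023) = 0.00320 M.
pOH = 2.50, so pH = 14.00 - 2.50 = 11.50.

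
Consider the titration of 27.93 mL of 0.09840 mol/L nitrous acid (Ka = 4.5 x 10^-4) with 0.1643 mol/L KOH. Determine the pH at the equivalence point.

n(HNO2) = 0.09840 x 0.02793 = 0.002748 mol; V(KOH) at equivalence = 0.002748/0.1643 = 0.01673 L.
At equivalence all the acid is converted to NO2-; total volume = 0.02793 + 0.01673 = 0.04466 L, so [NO2-] = 0.002748/0.04466 = 0.06154 M.
Kb = Kw/Ka = 1.0e-14 / 4.5 x 10^-4 = 2.22e-11.
[OH^-] = sqrt(Kb x [NO2-]) = sqrt(2.22e-11 x 0.06154) = 1.17e-6 M.
pOH = 5.93, so pH = 14.00 - 5.93 = 8.07.

8.07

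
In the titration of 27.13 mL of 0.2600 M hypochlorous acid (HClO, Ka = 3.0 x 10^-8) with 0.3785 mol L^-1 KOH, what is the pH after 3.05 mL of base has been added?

Initial n(HClO) = 0.2600 x 0.02713 = 0.007054 mol.
n(KOH) added = 0.3785 x 0.003050 = 0.001154 mol, converting that many moles of HClO to ClO-.
Remaining n(HClO) = 0.005899 mol; n(ClO-) = 0.001154 mol.
By Henderson-Hasselbalch, pH = pKa + log([A^-]/[HA]) = 7.52 + log(0.001154/0.005899) = 7.52 + (-0.71) = 6.81.

6.81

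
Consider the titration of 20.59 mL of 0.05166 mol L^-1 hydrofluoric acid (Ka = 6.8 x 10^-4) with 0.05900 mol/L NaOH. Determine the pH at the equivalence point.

7.80

n(HF) = 0.05166 x 0.02059 = 0.001064 mol; V(NaOH) at equivalence = 0.001064/0.05900 = 0.01803 L.
At equivalence all the acid is converted to F-; total volume = 0.02059 + 0.01803 = 0.03862 L, so [F-] = 0.001064/0.03862 = 0.02754 M.
Kb = Kw/Ka = 1.0e-14 / 6.8 x 10^-4 = 1.47e-11.
[OH^-] = sqrt(Kb x [F-]) = sqrt(1.47e-11 x 0.02754) = 6.36e-7 M.
pOH = 6.20, so pH = 14.00 - 6.20 = 7.80.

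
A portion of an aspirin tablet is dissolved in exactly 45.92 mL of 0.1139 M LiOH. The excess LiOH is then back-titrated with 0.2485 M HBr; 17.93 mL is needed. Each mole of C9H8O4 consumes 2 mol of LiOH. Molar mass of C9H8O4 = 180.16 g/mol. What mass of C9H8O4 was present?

Total n(LiOH) added = 0.1139 x 0.04592 = 0.005230 mol.
n(HBr) used = 0.2485 x 0.01793 = 0.004456 mol, which equals the excess n(LiOH).
So n(LiOH) consumed by the sample = 0.005230 - 0.004456 = 0.0007747 mol.
n(C9H8O4) = 0.0007747 / 2 = 0.0003873 mol.
mass = 0.0003873 mol x 180.16 g/mol = 0.0698 g.

0.0698 g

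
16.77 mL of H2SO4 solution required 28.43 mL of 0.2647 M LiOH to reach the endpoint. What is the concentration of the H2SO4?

n(LiOH) delivered = 0.2647 x 0.02843 = 0.007525 mol.
The reaction is 1 H2SO4 + 2 LiOH, so n(H2SO4) = 0.007525 x 1/2 = 0.003763 mol.
[H2SO4] = 0.003763 mol / 0.01677 L = 0.224 M.

0.224 M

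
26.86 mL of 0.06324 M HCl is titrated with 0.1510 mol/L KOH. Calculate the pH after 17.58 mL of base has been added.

n(acid) = 0.06324 x 0.02686 = 0.001699 mol; n(KOH) added = 0.1510 x 0.01758 = 0.002655 mol.
Base is in excess by 0.002655 - 0.001699 = 0.0009560 mol in a total volume of 0.04444 L.
[OH^-] = 0.0009560/0.04444 = 0.02151 M, so pOH = 1.67 and pH = 14.00 - 1.67 = 12.33.

12.33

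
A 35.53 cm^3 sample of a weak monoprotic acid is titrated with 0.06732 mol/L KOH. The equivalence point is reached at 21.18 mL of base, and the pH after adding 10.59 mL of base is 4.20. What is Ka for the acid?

10.59 mL is half of the equivalence volume, so this is the half-equivalence point where [HA] = [A^-].
At half-equivalence pH = pKa, so pKa = 4.20.
Ka = 10^(-4.20) = 6.3 x 10^-5.

6.3 x 10^-5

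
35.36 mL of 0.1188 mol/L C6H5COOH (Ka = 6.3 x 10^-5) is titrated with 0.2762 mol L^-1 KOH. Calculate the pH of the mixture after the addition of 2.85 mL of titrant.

3.56

Initial n(C6H5COOH) = 0.1188 x 0.03536 = 0.004201 mol.
n(KOH) added = 0.2762 x 0.002850 = 0.0007872 mol, converting that many moles of C6H5COOH to C6H5COO-.
Remaining n(C6H5COOH) = 0.003414 mol; n(C6H5COO-) = 0.0007872 mol.
By Henderson-Hasselbalch, pH = pKa + log([A^-]/[HA]) = 4.20 + log(0.0007872/0.003414) = 4.20 + (-0.64) = 3.56.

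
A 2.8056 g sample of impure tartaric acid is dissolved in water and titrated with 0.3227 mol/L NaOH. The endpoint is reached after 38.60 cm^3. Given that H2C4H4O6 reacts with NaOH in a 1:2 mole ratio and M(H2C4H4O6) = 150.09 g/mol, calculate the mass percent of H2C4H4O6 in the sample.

33.3%

n(NaOH) = 0.3227 x 0.03860 = 0.01246 mol.
n(H2C4H4O6) = 0.01246 / 2 = 0.006228 mol.
mass of H2C4H4O6 = 0.006228 x 150.09 = 0.9348 g.
% purity = 0.9348 / 2.8056 x 100 = 33.3%.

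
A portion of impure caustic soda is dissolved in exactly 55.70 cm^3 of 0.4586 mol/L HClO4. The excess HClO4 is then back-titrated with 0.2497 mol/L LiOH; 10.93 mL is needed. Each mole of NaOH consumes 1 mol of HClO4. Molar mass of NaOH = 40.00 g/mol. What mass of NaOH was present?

0.913 g

Total n(HClO4) added = 0.4586 x 0.05570 = 0.02554 mol.
n(LiOH) used = 0.2497 x 0.01093 = 0.002729 mol, which equals the excess n(HClO4).
So n(HClO4) consumed by the sample = 0.02554 - 0.002729 = 0.02281 mol.
n(NaOH) = 0.02281 / 1 = 0.02281 mol.
mass = 0.02281 mol x 40.00 g/mol = 0.913 g.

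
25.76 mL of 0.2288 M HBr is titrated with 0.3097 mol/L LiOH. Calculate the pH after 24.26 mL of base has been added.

12.51

n(acid) = 0.2288 x 0.02576 = 0.005894 mol; n(LiOH) added = 0.3097 x 0.02426 = 0.007513 mol.
Base is in excess by 0.007513 - 0.005894 = 0.001619 mol in a total volume of 0.05002 L.
[OH^-] = 0.001619/0.05002 = 0.03238 M, so pOH = 1.49 and pH = 14.00 - 1.49 = 12.51.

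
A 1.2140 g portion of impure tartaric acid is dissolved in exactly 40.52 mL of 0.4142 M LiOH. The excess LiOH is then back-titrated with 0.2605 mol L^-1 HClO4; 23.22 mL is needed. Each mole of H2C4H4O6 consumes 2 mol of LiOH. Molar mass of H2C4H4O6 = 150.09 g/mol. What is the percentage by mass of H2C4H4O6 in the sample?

66.4%

Total n(LiOH) added = 0.4142 x 0.04052 = 0.01678 mol.
n(HClO4) used = 0.2605 x 0.02322 = 0.006049 mol, which equals the excess n(LiOH).
So n(LiOH) consumed by the sample = 0.01678 - 0.006049 = 0.01073 mol.
n(H2C4H4O6) = 0.01073 / 2 = 0.005367 mol.
mass H2C4H4O6 = 0.005367 x 150.09 = 0.8056 g, so %H2C4H4O6 = 0.8056/1.2140 x 100 = 66.4%.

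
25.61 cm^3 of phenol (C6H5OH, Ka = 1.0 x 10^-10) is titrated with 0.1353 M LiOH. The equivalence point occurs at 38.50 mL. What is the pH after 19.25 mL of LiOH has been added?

19.25 mL is exactly half the equivalence volume (38.50/2), i.e. the half-equivalence point.
There, n(HA) = n(A^-), so pH = pKa = -log(1.0 x 10^-10) = 10.00.

10.00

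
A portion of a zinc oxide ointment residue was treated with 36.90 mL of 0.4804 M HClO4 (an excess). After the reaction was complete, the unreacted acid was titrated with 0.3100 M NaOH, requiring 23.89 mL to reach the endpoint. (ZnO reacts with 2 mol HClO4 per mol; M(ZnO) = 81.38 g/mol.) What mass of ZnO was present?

Total n(HClO4) added = 0.4804 x 0.03690 = 0.01773 mol.
n(NaOH) used = 0.3100 x 0.02389 = 0.007406 mol, which equals the excess n(HClO4).
So n(HClO4) consumed by the sample = 0.01773 - 0.007406 = 0.01032 mol.
n(ZnO) = 0.01032 / 2 = 0.005160 mol.
mass = 0.005160 mol x 81.38 g/mol = 0.420 g.

0.420 g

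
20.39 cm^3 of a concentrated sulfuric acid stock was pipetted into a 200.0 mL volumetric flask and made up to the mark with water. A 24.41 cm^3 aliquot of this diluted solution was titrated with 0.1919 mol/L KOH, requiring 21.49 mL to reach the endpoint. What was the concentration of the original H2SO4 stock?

n(KOH) = 0.1919 x 0.02149 = 0.004124 mol.
n(H2SO4) in the aliquot = 0.004124 x 1/2 = 0.002062 mol.
[diluted H2SO4] = 0.002062 / 0.02441 = 0.08447 M.
Dilution factor = 200.0/20.39 = 9.809, so [stock] = 0.08447 x 9.809 = 0.829 M.

0.829 M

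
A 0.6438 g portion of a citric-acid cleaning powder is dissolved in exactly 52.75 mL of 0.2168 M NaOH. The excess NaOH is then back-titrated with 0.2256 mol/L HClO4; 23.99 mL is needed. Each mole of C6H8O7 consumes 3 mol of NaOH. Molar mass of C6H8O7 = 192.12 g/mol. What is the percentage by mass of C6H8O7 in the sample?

59.9%

Total n(NaOH) added = 0.2168 x 0.05275 = 0.01144 mol.
n(HClO4) used = 0.2256 x 0.02399 = 0.005412 mol, which equals the excess n(NaOH).
So n(NaOH) consumed by the sample = 0.01144 - 0.005412 = 0.006024 mol.
n(C6H8O7) = 0.006024 / 3 = 0.002008 mol.
mass C6H8O7 = 0.002008 x 192.12 = 0.3858 g, so %C6H8O7 = 0.3858/0.6438 x 100 = 59.9%.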